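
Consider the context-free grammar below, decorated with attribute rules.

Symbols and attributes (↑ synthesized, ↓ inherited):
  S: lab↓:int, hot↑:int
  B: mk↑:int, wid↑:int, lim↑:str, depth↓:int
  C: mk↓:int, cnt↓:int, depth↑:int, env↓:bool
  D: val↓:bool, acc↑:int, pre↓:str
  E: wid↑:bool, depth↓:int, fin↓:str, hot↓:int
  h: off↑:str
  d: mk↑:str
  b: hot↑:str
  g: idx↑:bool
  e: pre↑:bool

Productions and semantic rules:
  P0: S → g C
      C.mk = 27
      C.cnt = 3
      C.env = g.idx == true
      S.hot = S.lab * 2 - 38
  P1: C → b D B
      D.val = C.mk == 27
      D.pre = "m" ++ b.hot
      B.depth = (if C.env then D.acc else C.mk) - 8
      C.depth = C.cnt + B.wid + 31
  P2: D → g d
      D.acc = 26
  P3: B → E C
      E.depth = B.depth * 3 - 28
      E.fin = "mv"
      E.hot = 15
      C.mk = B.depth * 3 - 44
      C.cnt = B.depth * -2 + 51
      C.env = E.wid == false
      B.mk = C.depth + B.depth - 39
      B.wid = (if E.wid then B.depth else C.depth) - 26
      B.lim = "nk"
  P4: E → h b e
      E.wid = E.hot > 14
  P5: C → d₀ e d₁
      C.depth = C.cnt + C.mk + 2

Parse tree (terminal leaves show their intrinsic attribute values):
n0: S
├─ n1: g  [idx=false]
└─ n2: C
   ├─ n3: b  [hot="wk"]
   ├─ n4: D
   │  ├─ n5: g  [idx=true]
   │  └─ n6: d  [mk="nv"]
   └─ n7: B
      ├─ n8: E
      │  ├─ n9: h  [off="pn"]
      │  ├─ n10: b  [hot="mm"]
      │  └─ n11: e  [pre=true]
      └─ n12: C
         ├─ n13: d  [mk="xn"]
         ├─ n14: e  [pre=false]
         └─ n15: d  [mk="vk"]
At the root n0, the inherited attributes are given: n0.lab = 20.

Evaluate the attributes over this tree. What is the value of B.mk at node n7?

8

1. n0.lab = 20  [given at root]
2. n1.idx = false  [terminal]
3. n2.mk = 27  [27]
4. n2.cnt = 3  [3]
5. n2.env = false  [g.idx == true]
6. n3.hot = "wk"  [terminal]
7. n4.val = true  [C.mk == 27]
8. n4.pre = "mwk"  ["m" ++ b.hot]
9. n5.idx = true  [terminal]
10. n6.mk = "nv"  [terminal]
11. n4.acc = 26  [26]
12. n7.depth = 19  [(if C.env then D.acc else C.mk) - 8]
13. n8.depth = 29  [B.depth * 3 - 28]
14. n8.fin = "mv"  ["mv"]
15. n8.hot = 15  [15]
16. n9.off = "pn"  [terminal]
17. n10.hot = "mm"  [terminal]
18. n11.pre = true  [terminal]
19. n8.wid = true  [E.hot > 14]
20. n12.mk = 13  [B.depth * 3 - 44]
21. n12.cnt = 13  [B.depth * -2 + 51]
22. n12.env = false  [E.wid == false]
23. n13.mk = "xn"  [terminal]
24. n14.pre = false  [terminal]
25. n15.mk = "vk"  [terminal]
26. n12.depth = 28  [C.cnt + C.mk + 2]
27. n7.mk = 8  [C.depth + B.depth - 39]
28. n7.wid = -7  [(if E.wid then B.depth else C.depth) - 26]
29. n7.lim = "nk"  ["nk"]
30. n2.depth = 27  [C.cnt + B.wid + 31]
31. n0.hot = 2  [S.lab * 2 - 38]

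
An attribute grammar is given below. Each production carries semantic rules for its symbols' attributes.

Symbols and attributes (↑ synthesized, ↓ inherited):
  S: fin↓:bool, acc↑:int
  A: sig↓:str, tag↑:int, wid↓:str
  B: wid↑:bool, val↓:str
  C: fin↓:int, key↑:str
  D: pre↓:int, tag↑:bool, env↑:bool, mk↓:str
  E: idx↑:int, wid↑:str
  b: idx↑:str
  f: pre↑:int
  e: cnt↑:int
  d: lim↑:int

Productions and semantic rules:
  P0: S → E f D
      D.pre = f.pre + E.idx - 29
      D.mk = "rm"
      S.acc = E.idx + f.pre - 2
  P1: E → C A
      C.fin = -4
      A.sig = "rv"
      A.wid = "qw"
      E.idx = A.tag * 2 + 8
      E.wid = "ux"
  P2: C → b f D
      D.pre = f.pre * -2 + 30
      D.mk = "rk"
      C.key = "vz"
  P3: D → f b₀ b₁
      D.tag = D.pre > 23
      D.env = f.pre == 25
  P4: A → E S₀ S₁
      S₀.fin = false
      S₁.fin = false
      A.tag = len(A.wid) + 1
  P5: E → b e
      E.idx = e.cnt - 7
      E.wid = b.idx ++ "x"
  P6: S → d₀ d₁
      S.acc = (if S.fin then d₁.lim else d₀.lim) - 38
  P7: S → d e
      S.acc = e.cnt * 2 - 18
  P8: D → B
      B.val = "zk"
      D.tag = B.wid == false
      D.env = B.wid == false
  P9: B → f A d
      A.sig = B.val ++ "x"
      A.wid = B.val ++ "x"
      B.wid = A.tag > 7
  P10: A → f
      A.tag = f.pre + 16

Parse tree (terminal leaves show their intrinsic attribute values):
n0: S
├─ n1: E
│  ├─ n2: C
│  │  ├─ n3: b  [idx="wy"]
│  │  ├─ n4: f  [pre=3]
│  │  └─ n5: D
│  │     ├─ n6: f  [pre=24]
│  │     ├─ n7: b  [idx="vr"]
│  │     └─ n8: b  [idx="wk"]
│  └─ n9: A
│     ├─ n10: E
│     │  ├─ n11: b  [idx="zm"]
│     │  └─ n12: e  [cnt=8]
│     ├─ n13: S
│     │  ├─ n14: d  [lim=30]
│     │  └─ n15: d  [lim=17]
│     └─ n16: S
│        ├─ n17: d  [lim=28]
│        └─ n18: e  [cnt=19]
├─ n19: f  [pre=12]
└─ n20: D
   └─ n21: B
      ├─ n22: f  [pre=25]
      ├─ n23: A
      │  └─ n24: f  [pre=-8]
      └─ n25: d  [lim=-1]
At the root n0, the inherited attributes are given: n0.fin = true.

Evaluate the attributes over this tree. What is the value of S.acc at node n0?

24

1. n0.fin = true  [given at root]
2. n2.fin = -4  [-4]
3. n3.idx = "wy"  [terminal]
4. n4.pre = 3  [terminal]
5. n5.pre = 24  [f.pre * -2 + 30]
6. n5.mk = "rk"  ["rk"]
7. n6.pre = 24  [terminal]
8. n7.idx = "vr"  [terminal]
9. n8.idx = "wk"  [terminal]
10. n5.tag = true  [D.pre > 23]
11. n5.env = false  [f.pre == 25]
12. n2.key = "vz"  ["vz"]
13. n9.sig = "rv"  ["rv"]
14. n9.wid = "qw"  ["qw"]
15. n11.idx = "zm"  [terminal]
16. n12.cnt = 8  [terminal]
17. n10.idx = 1  [e.cnt - 7]
18. n10.wid = "zmx"  [b.idx ++ "x"]
19. n13.fin = false  [false]
20. n14.lim = 30  [terminal]
21. n15.lim = 17  [terminal]
22. n13.acc = -8  [(if S.fin then d₁.lim else d₀.lim) - 38]
23. n16.fin = false  [false]
24. n17.lim = 28  [terminal]
25. n18.cnt = 19  [terminal]
26. n16.acc = 20  [e.cnt * 2 - 18]
27. n9.tag = 3  [len(A.wid) + 1]
28. n1.idx = 14  [A.tag * 2 + 8]
29. n1.wid = "ux"  ["ux"]
30. n19.pre = 12  [terminal]
31. n20.pre = -3  [f.pre + E.idx - 29]
32. n20.mk = "rm"  ["rm"]
33. n21.val = "zk"  ["zk"]
34. n22.pre = 25  [terminal]
35. n23.sig = "zkx"  [B.val ++ "x"]
36. n23.wid = "zkx"  [B.val ++ "x"]
37. n24.pre = -8  [terminal]
38. n23.tag = 8  [f.pre + 16]
39. n25.lim = -1  [terminal]
40. n21.wid = true  [A.tag > 7]
41. n20.tag = false  [B.wid == false]
42. n20.env = false  [B.wid == false]
43. n0.acc = 24  [E.idx + f.pre - 2]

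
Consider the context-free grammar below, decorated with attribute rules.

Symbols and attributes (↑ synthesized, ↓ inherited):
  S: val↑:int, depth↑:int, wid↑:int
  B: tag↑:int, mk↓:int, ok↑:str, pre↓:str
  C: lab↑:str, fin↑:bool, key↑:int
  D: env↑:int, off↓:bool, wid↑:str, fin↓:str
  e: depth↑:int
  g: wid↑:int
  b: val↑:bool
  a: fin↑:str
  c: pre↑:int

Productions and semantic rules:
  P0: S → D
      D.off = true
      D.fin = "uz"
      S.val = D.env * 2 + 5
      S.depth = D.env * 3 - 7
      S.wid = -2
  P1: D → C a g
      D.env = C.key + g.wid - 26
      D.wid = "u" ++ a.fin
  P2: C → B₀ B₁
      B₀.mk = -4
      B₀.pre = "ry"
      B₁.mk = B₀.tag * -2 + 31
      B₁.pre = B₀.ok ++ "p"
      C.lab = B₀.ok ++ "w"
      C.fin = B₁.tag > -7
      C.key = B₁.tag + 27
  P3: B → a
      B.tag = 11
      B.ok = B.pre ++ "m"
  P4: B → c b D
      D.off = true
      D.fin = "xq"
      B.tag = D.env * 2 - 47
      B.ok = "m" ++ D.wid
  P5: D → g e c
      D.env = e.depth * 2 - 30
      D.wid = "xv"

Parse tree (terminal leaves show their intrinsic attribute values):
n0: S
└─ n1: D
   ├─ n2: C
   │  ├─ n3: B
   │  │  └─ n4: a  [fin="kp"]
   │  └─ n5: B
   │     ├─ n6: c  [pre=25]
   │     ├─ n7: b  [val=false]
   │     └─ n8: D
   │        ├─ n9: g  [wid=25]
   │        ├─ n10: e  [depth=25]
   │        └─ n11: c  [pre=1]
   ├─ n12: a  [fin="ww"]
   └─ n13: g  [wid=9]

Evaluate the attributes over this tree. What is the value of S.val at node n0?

11

1. n1.off = true  [true]
2. n1.fin = "uz"  ["uz"]
3. n3.mk = -4  [-4]
4. n3.pre = "ry"  ["ry"]
5. n4.fin = "kp"  [terminal]
6. n3.tag = 11  [11]
7. n3.ok = "rym"  [B.pre ++ "m"]
8. n5.mk = 9  [B₀.tag * -2 + 31]
9. n5.pre = "rymp"  [B₀.ok ++ "p"]
10. n6.pre = 25  [terminal]
11. n7.val = false  [terminal]
12. n8.off = true  [true]
13. n8.fin = "xq"  ["xq"]
14. n9.wid = 25  [terminal]
15. n10.depth = 25  [terminal]
16. n11.pre = 1  [terminal]
17. n8.env = 20  [e.depth * 2 - 30]
18. n8.wid = "xv"  ["xv"]
19. n5.tag = -7  [D.env * 2 - 47]
20. n5.ok = "mxv"  ["m" ++ D.wid]
21. n2.lab = "rymw"  [B₀.ok ++ "w"]
22. n2.fin = false  [B₁.tag > -7]
23. n2.key = 20  [B₁.tag + 27]
24. n12.fin = "ww"  [terminal]
25. n13.wid = 9  [terminal]
26. n1.env = 3  [C.key + g.wid - 26]
27. n1.wid = "uww"  ["u" ++ a.fin]
28. n0.val = 11  [D.env * 2 + 5]
29. n0.depth = 2  [D.env * 3 - 7]
30. n0.wid = -2  [-2]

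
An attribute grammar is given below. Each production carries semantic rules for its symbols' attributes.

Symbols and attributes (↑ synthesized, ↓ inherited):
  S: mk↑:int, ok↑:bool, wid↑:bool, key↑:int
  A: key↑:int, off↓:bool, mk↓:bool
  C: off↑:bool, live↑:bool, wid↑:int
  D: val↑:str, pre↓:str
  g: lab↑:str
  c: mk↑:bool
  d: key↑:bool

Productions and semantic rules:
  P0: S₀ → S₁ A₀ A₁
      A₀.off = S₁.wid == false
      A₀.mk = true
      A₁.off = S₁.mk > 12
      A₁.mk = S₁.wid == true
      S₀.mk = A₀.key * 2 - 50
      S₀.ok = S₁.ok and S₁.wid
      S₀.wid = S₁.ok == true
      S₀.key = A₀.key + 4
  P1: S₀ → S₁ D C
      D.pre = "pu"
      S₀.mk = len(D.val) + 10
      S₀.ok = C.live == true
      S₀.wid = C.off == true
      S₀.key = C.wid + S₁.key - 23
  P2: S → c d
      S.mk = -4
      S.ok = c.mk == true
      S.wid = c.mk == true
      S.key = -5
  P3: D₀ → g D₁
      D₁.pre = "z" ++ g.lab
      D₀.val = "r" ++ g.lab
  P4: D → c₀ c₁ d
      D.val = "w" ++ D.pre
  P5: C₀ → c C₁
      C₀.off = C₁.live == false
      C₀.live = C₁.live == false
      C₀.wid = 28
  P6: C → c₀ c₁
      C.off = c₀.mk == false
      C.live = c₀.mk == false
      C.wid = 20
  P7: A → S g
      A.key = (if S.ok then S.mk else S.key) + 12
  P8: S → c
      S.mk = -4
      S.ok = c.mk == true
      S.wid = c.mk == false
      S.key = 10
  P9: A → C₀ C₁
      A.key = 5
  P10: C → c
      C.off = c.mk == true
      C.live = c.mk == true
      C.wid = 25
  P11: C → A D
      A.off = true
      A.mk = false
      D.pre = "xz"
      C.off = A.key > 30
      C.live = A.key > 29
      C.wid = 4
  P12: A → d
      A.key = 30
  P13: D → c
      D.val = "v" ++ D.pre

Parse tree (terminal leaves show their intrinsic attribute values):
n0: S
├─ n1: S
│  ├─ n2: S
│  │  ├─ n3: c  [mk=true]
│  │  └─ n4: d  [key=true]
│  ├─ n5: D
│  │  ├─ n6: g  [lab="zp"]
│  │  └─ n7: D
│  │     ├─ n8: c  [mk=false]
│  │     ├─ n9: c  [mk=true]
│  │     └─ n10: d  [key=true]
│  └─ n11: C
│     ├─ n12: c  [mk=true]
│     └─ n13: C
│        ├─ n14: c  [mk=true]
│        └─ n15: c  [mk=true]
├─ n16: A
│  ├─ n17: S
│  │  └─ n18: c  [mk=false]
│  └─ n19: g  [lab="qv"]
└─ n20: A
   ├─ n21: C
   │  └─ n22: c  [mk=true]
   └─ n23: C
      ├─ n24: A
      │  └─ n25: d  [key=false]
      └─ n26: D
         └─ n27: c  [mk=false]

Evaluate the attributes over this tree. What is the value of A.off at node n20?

true

1. n3.mk = true  [terminal]
2. n4.key = true  [terminal]
3. n2.mk = -4  [-4]
4. n2.ok = true  [c.mk == true]
5. n2.wid = true  [c.mk == true]
6. n2.key = -5  [-5]
7. n5.pre = "pu"  ["pu"]
8. n6.lab = "zp"  [terminal]
9. n7.pre = "zzp"  ["z" ++ g.lab]
10. n8.mk = false  [terminal]
11. n9.mk = true  [terminal]
12. n10.key = true  [terminal]
13. n7.val = "wzzp"  ["w" ++ D.pre]
14. n5.val = "rzp"  ["r" ++ g.lab]
15. n12.mk = true  [terminal]
16. n14.mk = true  [terminal]
17. n15.mk = true  [terminal]
18. n13.off = false  [c₀.mk == false]
19. n13.live = false  [c₀.mk == false]
20. n13.wid = 20  [20]
21. n11.off = true  [C₁.live == false]
22. n11.live = true  [C₁.live == false]
23. n11.wid = 28  [28]
24. n1.mk = 13  [len(D.val) + 10]
25. n1.ok = true  [C.live == true]
26. n1.wid = true  [C.off == true]
27. n1.key = 0  [C.wid + S₁.key - 23]
28. n16.off = false  [S₁.wid == false]
29. n16.mk = true  [true]
30. n18.mk = false  [terminal]
31. n17.mk = -4  [-4]
32. n17.ok = false  [c.mk == true]
33. n17.wid = true  [c.mk == false]
34. n17.key = 10  [10]
35. n19.lab = "qv"  [terminal]
36. n16.key = 22  [(if S.ok then S.mk else S.key) + 12]
37. n20.off = true  [S₁.mk > 12]
38. n20.mk = true  [S₁.wid == true]
39. n22.mk = true  [terminal]
40. n21.off = true  [c.mk == true]
41. n21.live = true  [c.mk == true]
42. n21.wid = 25  [25]
43. n24.off = true  [true]
44. n24.mk = false  [false]
45. n25.key = false  [terminal]
46. n24.key = 30  [30]
47. n26.pre = "xz"  ["xz"]
48. n27.mk = false  [terminal]
49. n26.val = "vxz"  ["v" ++ D.pre]
50. n23.off = false  [A.key > 30]
51. n23.live = true  [A.key > 29]
52. n23.wid = 4  [4]
53. n20.key = 5  [5]
54. n0.mk = -6  [A₀.key * 2 - 50]
55. n0.ok = true  [S₁.ok and S₁.wid]
56. n0.wid = true  [S₁.ok == true]
57. n0.key = 26  [A₀.key + 4]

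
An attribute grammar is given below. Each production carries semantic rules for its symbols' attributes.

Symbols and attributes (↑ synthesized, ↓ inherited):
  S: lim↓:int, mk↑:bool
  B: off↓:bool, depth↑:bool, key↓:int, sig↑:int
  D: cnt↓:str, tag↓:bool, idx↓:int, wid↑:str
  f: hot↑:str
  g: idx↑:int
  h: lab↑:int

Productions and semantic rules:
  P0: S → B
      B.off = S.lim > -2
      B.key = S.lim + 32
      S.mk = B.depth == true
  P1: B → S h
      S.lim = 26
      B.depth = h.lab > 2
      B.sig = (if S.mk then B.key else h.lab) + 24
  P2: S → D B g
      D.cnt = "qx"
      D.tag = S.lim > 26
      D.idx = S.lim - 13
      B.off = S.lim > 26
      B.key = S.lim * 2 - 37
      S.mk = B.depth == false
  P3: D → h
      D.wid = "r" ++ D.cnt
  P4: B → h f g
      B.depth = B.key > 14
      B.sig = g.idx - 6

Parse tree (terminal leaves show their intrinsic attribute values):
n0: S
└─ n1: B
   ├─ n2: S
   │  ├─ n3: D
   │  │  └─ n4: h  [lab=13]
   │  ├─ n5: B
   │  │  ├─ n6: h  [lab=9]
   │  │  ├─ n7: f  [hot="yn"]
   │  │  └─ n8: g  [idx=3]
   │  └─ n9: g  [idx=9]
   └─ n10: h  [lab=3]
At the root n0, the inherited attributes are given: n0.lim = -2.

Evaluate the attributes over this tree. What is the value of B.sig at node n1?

1. n0.lim = -2  [given at root]
2. n1.off = false  [S.lim > -2]
3. n1.key = 30  [S.lim + 32]
4. n2.lim = 26  [26]
5. n3.cnt = "qx"  ["qx"]
6. n3.tag = false  [S.lim > 26]
7. n3.idx = 13  [S.lim - 13]
8. n4.lab = 13  [terminal]
9. n3.wid = "rqx"  ["r" ++ D.cnt]
10. n5.off = false  [S.lim > 26]
11. n5.key = 15  [S.lim * 2 - 37]
12. n6.lab = 9  [terminal]
13. n7.hot = "yn"  [terminal]
14. n8.idx = 3  [terminal]
15. n5.depth = true  [B.key > 14]
16. n5.sig = -3  [g.idx - 6]
17. n9.idx = 9  [terminal]
18. n2.mk = false  [B.depth == false]
19. n10.lab = 3  [terminal]
20. n1.depth = true  [h.lab > 2]
21. n1.sig = 27  [(if S.mk then B.key else h.lab) + 24]
22. n0.mk = true  [B.depth == true]

27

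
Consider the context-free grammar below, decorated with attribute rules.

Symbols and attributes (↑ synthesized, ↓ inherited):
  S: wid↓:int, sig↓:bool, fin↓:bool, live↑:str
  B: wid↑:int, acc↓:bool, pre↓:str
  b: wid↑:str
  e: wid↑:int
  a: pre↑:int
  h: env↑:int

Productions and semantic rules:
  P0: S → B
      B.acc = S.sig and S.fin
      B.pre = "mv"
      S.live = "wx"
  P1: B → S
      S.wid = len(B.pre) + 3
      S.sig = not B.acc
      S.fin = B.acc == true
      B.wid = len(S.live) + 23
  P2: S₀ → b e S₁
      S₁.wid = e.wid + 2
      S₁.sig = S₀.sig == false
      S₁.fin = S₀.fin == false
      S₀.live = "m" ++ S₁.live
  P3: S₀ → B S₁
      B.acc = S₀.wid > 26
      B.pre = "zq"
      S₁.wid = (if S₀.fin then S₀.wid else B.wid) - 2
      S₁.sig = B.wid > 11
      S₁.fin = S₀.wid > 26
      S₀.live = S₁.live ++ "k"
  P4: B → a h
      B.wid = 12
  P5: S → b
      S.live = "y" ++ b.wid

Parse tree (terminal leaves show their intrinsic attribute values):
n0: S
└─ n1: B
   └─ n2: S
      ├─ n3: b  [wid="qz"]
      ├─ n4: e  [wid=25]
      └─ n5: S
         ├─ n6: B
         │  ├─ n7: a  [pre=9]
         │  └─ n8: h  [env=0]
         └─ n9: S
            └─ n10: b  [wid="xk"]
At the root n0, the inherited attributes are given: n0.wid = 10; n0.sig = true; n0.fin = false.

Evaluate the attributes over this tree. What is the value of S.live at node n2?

"myxkk"

1. n0.wid = 10  [given at root]
2. n0.sig = true  [given at root]
3. n0.fin = false  [given at root]
4. n1.acc = false  [S.sig and S.fin]
5. n1.pre = "mv"  ["mv"]
6. n2.wid = 5  [len(B.pre) + 3]
7. n2.sig = true  [not B.acc]
8. n2.fin = false  [B.acc == true]
9. n3.wid = "qz"  [terminal]
10. n4.wid = 25  [terminal]
11. n5.wid = 27  [e.wid + 2]
12. n5.sig = false  [S₀.sig == false]
13. n5.fin = true  [S₀.fin == false]
14. n6.acc = true  [S₀.wid > 26]
15. n6.pre = "zq"  ["zq"]
16. n7.pre = 9  [terminal]
17. n8.env = 0  [terminal]
18. n6.wid = 12  [12]
19. n9.wid = 25  [(if S₀.fin then S₀.wid else B.wid) - 2]
20. n9.sig = true  [B.wid > 11]
21. n9.fin = true  [S₀.wid > 26]
22. n10.wid = "xk"  [terminal]
23. n9.live = "yxk"  ["y" ++ b.wid]
24. n5.live = "yxkk"  [S₁.live ++ "k"]
25. n2.live = "myxkk"  ["m" ++ S₁.live]
26. n1.wid = 28  [len(S.live) + 23]
27. n0.live = "wx"  ["wx"]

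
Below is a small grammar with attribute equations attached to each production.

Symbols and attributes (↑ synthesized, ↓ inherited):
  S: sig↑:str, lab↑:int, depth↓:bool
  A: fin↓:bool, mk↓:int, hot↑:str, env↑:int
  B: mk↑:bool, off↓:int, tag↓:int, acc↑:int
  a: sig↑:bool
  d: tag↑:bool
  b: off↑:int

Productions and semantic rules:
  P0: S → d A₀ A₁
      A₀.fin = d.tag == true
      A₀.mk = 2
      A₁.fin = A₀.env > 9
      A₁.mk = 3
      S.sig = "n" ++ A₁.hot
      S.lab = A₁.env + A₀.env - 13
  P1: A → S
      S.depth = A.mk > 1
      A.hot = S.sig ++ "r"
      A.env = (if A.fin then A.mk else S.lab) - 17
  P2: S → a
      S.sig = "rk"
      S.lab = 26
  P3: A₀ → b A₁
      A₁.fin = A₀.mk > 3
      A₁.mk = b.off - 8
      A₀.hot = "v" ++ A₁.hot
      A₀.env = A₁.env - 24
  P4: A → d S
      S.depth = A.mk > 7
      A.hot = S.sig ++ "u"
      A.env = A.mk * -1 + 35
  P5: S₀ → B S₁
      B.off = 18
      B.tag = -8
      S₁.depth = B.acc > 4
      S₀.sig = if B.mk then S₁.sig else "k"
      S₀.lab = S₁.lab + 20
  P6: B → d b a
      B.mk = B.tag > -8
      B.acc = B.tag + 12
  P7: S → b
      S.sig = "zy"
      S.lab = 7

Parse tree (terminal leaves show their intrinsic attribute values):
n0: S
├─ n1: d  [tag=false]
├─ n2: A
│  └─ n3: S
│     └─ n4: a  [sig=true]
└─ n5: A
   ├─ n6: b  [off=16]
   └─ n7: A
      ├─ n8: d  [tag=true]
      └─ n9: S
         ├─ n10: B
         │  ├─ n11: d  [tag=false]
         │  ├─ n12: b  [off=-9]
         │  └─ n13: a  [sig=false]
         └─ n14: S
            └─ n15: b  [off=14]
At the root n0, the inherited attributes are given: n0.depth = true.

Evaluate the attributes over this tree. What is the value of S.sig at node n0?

1. n0.depth = true  [given at root]
2. n1.tag = false  [terminal]
3. n2.fin = false  [d.tag == true]
4. n2.mk = 2  [2]
5. n3.depth = true  [A.mk > 1]
6. n4.sig = true  [terminal]
7. n3.sig = "rk"  ["rk"]
8. n3.lab = 26  [26]
9. n2.hot = "rkr"  [S.sig ++ "r"]
10. n2.env = 9  [(if A.fin then A.mk else S.lab) - 17]
11. n5.fin = false  [A₀.env > 9]
12. n5.mk = 3  [3]
13. n6.off = 16  [terminal]
14. n7.fin = false  [A₀.mk > 3]
15. n7.mk = 8  [b.off - 8]
16. n8.tag = true  [terminal]
17. n9.depth = true  [A.mk > 7]
18. n10.off = 18  [18]
19. n10.tag = -8  [-8]
20. n11.tag = false  [terminal]
21. n12.off = -9  [terminal]
22. n13.sig = false  [terminal]
23. n10.mk = false  [B.tag > -8]
24. n10.acc = 4  [B.tag + 12]
25. n14.depth = false  [B.acc > 4]
26. n15.off = 14  [terminal]
27. n14.sig = "zy"  ["zy"]
28. n14.lab = 7  [7]
29. n9.sig = "k"  [if B.mk then S₁.sig else "k"]
30. n9.lab = 27  [S₁.lab + 20]
31. n7.hot = "ku"  [S.sig ++ "u"]
32. n7.env = 27  [A.mk * -1 + 35]
33. n5.hot = "vku"  ["v" ++ A₁.hot]
34. n5.env = 3  [A₁.env - 24]
35. n0.sig = "nvku"  ["n" ++ A₁.hot]
36. n0.lab = -1  [A₁.env + A₀.env - 13]

"nvku"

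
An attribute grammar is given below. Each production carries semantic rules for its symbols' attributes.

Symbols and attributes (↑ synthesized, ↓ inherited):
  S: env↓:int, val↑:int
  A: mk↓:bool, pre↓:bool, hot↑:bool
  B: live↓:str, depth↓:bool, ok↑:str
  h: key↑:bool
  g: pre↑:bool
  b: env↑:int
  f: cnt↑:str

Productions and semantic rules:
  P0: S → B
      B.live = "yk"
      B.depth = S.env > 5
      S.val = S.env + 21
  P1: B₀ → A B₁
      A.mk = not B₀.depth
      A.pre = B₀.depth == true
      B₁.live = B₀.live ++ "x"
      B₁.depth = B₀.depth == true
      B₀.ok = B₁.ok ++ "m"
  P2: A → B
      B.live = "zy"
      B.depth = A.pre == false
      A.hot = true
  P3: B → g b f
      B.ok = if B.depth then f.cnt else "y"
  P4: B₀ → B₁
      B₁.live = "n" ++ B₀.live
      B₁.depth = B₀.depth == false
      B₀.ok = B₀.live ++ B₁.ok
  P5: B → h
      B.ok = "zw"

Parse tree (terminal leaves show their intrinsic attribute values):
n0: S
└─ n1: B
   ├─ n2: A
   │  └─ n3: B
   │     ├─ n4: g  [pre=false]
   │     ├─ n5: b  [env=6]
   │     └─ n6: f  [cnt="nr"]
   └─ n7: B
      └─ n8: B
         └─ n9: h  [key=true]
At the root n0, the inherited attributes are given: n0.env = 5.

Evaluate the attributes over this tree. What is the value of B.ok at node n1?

1. n0.env = 5  [given at root]
2. n1.live = "yk"  ["yk"]
3. n1.depth = false  [S.env > 5]
4. n2.mk = true  [not B₀.depth]
5. n2.pre = false  [B₀.depth == true]
6. n3.live = "zy"  ["zy"]
7. n3.depth = true  [A.pre == false]
8. n4.pre = false  [terminal]
9. n5.env = 6  [terminal]
10. n6.cnt = "nr"  [terminal]
11. n3.ok = "nr"  [if B.depth then f.cnt else "y"]
12. n2.hot = true  [true]
13. n7.live = "ykx"  [B₀.live ++ "x"]
14. n7.depth = false  [B₀.depth == true]
15. n8.live = "nykx"  ["n" ++ B₀.live]
16. n8.depth = true  [B₀.depth == false]
17. n9.key = true  [terminal]
18. n8.ok = "zw"  ["zw"]
19. n7.ok = "ykxzw"  [B₀.live ++ B₁.ok]
20. n1.ok = "ykxzwm"  [B₁.ok ++ "m"]
21. n0.val = 26  [S.env + 21]

"ykxzwm"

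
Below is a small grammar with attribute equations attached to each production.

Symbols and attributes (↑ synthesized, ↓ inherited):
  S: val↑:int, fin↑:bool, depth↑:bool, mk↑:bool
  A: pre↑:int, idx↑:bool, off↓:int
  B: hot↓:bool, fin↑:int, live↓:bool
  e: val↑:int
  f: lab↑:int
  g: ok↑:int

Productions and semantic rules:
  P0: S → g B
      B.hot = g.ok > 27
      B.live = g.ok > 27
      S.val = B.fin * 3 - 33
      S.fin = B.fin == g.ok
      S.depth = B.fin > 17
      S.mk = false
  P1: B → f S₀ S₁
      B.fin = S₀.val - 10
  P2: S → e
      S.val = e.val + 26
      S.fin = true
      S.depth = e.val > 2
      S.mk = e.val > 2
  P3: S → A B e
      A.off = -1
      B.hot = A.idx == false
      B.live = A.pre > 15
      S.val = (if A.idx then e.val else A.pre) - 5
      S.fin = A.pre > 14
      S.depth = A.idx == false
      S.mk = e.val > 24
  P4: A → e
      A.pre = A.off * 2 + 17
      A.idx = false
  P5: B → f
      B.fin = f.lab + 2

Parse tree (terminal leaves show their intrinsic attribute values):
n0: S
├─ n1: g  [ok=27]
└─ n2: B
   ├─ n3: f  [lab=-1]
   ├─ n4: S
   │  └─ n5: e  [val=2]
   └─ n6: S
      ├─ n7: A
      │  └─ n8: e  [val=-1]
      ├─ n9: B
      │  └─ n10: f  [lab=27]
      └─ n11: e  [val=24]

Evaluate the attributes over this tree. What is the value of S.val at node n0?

1. n1.ok = 27  [terminal]
2. n2.hot = false  [g.ok > 27]
3. n2.live = false  [g.ok > 27]
4. n3.lab = -1  [terminal]
5. n5.val = 2  [terminal]
6. n4.val = 28  [e.val + 26]
7. n4.fin = true  [true]
8. n4.depth = false  [e.val > 2]
9. n4.mk = false  [e.val > 2]
10. n7.off = -1  [-1]
11. n8.val = -1  [terminal]
12. n7.pre = 15  [A.off * 2 + 17]
13. n7.idx = false  [false]
14. n9.hot = true  [A.idx == false]
15. n9.live = false  [A.pre > 15]
16. n10.lab = 27  [terminal]
17. n9.fin = 29  [f.lab + 2]
18. n11.val = 24  [terminal]
19. n6.val = 10  [(if A.idx then e.val else A.pre) - 5]
20. n6.fin = true  [A.pre > 14]
21. n6.depth = true  [A.idx == false]
22. n6.mk = false  [e.val > 24]
23. n2.fin = 18  [S₀.val - 10]
24. n0.val = 21  [B.fin * 3 - 33]
25. n0.fin = false  [B.fin == g.ok]
26. n0.depth = true  [B.fin > 17]
27. n0.mk = false  [false]

21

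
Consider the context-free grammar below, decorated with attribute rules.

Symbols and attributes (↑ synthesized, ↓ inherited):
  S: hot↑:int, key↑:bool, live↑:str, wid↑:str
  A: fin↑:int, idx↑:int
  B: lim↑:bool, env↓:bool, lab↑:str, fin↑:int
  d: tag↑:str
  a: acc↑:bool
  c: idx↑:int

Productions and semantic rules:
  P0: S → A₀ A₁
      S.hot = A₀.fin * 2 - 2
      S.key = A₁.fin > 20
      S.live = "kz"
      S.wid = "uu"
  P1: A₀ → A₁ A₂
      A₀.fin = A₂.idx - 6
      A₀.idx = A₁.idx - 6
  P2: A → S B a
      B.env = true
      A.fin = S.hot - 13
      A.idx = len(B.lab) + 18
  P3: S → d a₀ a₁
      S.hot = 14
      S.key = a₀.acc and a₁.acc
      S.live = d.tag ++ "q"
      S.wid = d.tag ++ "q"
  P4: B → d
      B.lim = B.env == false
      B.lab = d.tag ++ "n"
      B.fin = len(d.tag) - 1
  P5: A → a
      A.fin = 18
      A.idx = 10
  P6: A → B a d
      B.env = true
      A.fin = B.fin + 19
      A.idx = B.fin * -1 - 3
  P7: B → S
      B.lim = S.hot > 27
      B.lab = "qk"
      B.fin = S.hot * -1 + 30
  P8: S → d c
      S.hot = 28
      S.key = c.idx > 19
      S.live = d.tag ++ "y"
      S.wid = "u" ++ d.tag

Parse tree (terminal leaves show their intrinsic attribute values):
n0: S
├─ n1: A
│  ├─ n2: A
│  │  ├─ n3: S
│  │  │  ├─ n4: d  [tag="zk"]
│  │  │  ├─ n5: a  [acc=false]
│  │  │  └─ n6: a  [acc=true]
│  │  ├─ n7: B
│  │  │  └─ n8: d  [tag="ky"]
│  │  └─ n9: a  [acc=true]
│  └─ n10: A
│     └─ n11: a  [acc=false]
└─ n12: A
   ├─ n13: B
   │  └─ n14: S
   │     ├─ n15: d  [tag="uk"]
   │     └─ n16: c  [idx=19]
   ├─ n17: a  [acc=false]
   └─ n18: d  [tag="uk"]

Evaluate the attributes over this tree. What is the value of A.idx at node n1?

15

1. n4.tag = "zk"  [terminal]
2. n5.acc = false  [terminal]
3. n6.acc = true  [terminal]
4. n3.hot = 14  [14]
5. n3.key = false  [a₀.acc and a₁.acc]
6. n3.live = "zkq"  [d.tag ++ "q"]
7. n3.wid = "zkq"  [d.tag ++ "q"]
8. n7.env = true  [true]
9. n8.tag = "ky"  [terminal]
10. n7.lim = false  [B.env == false]
11. n7.lab = "kyn"  [d.tag ++ "n"]
12. n7.fin = 1  [len(d.tag) - 1]
13. n9.acc = true  [terminal]
14. n2.fin = 1  [S.hot - 13]
15. n2.idx = 21  [len(B.lab) + 18]
16. n11.acc = false  [terminal]
17. n10.fin = 18  [18]
18. n10.idx = 10  [10]
19. n1.fin = 4  [A₂.idx - 6]
20. n1.idx = 15  [A₁.idx - 6]
21. n13.env = true  [true]
22. n15.tag = "uk"  [terminal]
23. n16.idx = 19  [terminal]
24. n14.hot = 28  [28]
25. n14.key = false  [c.idx > 19]
26. n14.live = "uky"  [d.tag ++ "y"]
27. n14.wid = "uuk"  ["u" ++ d.tag]
28. n13.lim = true  [S.hot > 27]
29. n13.lab = "qk"  ["qk"]
30. n13.fin = 2  [S.hot * -1 + 30]
31. n17.acc = false  [terminal]
32. n18.tag = "uk"  [terminal]
33. n12.fin = 21  [B.fin + 19]
34. n12.idx = -5  [B.fin * -1 - 3]
35. n0.hot = 6  [A₀.fin * 2 - 2]
36. n0.key = true  [A₁.fin > 20]
37. n0.live = "kz"  ["kz"]
38. n0.wid = "uu"  ["uu"]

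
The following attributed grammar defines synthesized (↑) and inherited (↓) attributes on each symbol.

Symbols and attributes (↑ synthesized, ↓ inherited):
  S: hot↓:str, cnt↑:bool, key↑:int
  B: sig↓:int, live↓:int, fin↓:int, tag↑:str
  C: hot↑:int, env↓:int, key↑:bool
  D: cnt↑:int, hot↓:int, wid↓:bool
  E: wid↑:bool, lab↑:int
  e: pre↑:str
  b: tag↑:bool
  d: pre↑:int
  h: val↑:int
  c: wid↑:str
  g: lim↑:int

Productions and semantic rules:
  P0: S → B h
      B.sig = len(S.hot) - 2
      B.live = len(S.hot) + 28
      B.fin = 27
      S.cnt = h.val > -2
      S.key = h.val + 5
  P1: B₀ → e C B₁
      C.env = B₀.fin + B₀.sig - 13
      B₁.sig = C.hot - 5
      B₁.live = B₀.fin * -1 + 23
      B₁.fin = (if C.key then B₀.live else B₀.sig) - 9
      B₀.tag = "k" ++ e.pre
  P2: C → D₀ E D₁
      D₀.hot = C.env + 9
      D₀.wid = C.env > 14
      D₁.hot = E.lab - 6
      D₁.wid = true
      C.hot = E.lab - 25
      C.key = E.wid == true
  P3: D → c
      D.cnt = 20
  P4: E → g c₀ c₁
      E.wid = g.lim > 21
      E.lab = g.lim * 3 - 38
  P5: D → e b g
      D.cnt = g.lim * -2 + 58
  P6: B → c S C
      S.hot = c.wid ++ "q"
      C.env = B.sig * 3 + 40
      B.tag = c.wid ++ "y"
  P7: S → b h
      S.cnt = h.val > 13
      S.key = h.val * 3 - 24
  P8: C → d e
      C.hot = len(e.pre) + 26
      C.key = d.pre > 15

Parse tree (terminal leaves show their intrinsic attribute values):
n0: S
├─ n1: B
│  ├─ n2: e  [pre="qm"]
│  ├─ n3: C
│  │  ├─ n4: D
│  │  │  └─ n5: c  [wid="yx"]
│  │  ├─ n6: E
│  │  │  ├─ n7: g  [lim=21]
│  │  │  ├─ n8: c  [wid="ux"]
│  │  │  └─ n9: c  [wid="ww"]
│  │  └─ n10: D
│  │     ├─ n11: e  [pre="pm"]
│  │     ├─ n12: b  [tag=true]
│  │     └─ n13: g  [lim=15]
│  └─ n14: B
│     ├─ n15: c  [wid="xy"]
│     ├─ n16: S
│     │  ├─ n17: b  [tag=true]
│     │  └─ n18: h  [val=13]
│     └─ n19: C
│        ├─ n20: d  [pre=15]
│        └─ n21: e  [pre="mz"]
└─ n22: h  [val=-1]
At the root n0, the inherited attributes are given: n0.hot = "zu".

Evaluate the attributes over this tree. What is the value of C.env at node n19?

25

1. n0.hot = "zu"  [given at root]
2. n1.sig = 0  [len(S.hot) - 2]
3. n1.live = 30  [len(S.hot) + 28]
4. n1.fin = 27  [27]
5. n2.pre = "qm"  [terminal]
6. n3.env = 14  [B₀.fin + B₀.sig - 13]
7. n4.hot = 23  [C.env + 9]
8. n4.wid = false  [C.env > 14]
9. n5.wid = "yx"  [terminal]
10. n4.cnt = 20  [20]
11. n7.lim = 21  [terminal]
12. n8.wid = "ux"  [terminal]
13. n9.wid = "ww"  [terminal]
14. n6.wid = false  [g.lim > 21]
15. n6.lab = 25  [g.lim * 3 - 38]
16. n10.hot = 19  [E.lab - 6]
17. n10.wid = true  [true]
18. n11.pre = "pm"  [terminal]
19. n12.tag = true  [terminal]
20. n13.lim = 15  [terminal]
21. n10.cnt = 28  [g.lim * -2 + 58]
22. n3.hot = 0  [E.lab - 25]
23. n3.key = false  [E.wid == true]
24. n14.sig = -5  [C.hot - 5]
25. n14.live = -4  [B₀.fin * -1 + 23]
26. n14.fin = -9  [(if C.key then B₀.live else B₀.sig) - 9]
27. n15.wid = "xy"  [terminal]
28. n16.hot = "xyq"  [c.wid ++ "q"]
29. n17.tag = true  [terminal]
30. n18.val = 13  [terminal]
31. n16.cnt = false  [h.val > 13]
32. n16.key = 15  [h.val * 3 - 24]
33. n19.env = 25  [B.sig * 3 + 40]
34. n20.pre = 15  [terminal]
35. n21.pre = "mz"  [terminal]
36. n19.hot = 28  [len(e.pre) + 26]
37. n19.key = false  [d.pre > 15]
38. n14.tag = "xyy"  [c.wid ++ "y"]
39. n1.tag = "kqm"  ["k" ++ e.pre]
40. n22.val = -1  [terminal]
41. n0.cnt = true  [h.val > -2]
42. n0.key = 4  [h.val + 5]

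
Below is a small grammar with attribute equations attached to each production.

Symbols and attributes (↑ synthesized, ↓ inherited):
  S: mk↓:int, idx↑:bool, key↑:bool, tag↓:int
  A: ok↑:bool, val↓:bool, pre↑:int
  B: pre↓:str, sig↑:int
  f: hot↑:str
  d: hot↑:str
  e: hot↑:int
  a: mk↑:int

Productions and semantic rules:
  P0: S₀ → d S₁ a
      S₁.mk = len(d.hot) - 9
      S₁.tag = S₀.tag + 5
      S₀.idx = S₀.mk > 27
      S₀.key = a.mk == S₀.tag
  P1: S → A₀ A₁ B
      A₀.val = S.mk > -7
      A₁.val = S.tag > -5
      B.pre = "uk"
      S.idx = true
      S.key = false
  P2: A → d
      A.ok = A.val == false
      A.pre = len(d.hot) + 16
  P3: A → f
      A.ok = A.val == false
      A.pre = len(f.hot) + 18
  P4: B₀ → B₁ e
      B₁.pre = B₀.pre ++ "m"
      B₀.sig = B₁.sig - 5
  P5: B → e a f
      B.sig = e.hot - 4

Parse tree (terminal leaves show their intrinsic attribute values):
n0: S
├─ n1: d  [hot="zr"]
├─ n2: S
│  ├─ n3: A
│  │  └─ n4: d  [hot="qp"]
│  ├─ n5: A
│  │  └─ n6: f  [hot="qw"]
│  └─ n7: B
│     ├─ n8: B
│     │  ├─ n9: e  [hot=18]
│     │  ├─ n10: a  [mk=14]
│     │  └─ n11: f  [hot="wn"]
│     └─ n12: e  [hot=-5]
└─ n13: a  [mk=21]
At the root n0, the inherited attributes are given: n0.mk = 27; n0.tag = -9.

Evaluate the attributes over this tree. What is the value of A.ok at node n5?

1. n0.mk = 27  [given at root]
2. n0.tag = -9  [given at root]
3. n1.hot = "zr"  [terminal]
4. n2.mk = -7  [len(d.hot) - 9]
5. n2.tag = -4  [S₀.tag + 5]
6. n3.val = false  [S.mk > -7]
7. n4.hot = "qp"  [terminal]
8. n3.ok = true  [A.val == false]
9. n3.pre = 18  [len(d.hot) + 16]
10. n5.val = true  [S.tag > -5]
11. n6.hot = "qw"  [terminal]
12. n5.ok = false  [A.val == false]
13. n5.pre = 20  [len(f.hot) + 18]
14. n7.pre = "uk"  ["uk"]
15. n8.pre = "ukm"  [B₀.pre ++ "m"]
16. n9.hot = 18  [terminal]
17. n10.mk = 14  [terminal]
18. n11.hot = "wn"  [terminal]
19. n8.sig = 14  [e.hot - 4]
20. n12.hot = -5  [terminal]
21. n7.sig = 9  [B₁.sig - 5]
22. n2.idx = true  [true]
23. n2.key = false  [false]
24. n13.mk = 21  [terminal]
25. n0.idx = false  [S₀.mk > 27]
26. n0.key = false  [a.mk == S₀.tag]

false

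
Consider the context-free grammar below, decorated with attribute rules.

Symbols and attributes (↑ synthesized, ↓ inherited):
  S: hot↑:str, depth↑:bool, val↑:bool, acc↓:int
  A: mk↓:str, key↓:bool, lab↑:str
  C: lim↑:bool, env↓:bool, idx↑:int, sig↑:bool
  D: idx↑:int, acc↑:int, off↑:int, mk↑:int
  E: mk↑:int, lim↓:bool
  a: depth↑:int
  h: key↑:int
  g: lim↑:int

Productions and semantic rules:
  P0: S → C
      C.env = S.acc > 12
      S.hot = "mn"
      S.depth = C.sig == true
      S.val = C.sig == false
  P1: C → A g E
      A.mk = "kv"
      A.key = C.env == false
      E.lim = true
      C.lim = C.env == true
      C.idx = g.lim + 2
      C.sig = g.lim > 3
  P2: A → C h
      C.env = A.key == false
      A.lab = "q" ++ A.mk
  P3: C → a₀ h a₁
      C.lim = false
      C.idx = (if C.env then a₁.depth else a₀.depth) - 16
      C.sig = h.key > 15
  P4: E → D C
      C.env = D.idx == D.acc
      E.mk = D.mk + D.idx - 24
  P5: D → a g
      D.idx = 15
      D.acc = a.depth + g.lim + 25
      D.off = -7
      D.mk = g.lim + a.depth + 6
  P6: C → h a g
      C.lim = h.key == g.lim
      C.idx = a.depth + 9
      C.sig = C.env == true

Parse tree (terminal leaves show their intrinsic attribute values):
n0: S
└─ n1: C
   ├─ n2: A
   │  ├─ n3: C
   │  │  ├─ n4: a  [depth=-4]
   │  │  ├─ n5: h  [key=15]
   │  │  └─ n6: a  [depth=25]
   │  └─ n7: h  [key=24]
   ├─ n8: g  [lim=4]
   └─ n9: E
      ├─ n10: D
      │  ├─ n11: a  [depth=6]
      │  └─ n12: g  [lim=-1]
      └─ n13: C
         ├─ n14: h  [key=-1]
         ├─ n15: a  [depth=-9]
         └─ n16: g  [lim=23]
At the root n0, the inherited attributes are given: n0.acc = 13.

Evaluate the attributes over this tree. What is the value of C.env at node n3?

true

1. n0.acc = 13  [given at root]
2. n1.env = true  [S.acc > 12]
3. n2.mk = "kv"  ["kv"]
4. n2.key = false  [C.env == false]
5. n3.env = true  [A.key == false]
6. n4.depth = -4  [terminal]
7. n5.key = 15  [terminal]
8. n6.depth = 25  [terminal]
9. n3.lim = false  [false]
10. n3.idx = 9  [(if C.env then a₁.depth else a₀.depth) - 16]
11. n3.sig = false  [h.key > 15]
12. n7.key = 24  [terminal]
13. n2.lab = "qkv"  ["q" ++ A.mk]
14. n8.lim = 4  [terminal]
15. n9.lim = true  [true]
16. n11.depth = 6  [terminal]
17. n12.lim = -1  [terminal]
18. n10.idx = 15  [15]
19. n10.acc = 30  [a.depth + g.lim + 25]
20. n10.off = -7  [-7]
21. n10.mk = 11  [g.lim + a.depth + 6]
22. n13.env = false  [D.idx == D.acc]
23. n14.key = -1  [terminal]
24. n15.depth = -9  [terminal]
25. n16.lim = 23  [terminal]
26. n13.lim = false  [h.key == g.lim]
27. n13.idx = 0  [a.depth + 9]
28. n13.sig = false  [C.env == true]
29. n9.mk = 2  [D.mk + D.idx - 24]
30. n1.lim = true  [C.env == true]
31. n1.idx = 6  [g.lim + 2]
32. n1.sig = true  [g.lim > 3]
33. n0.hot = "mn"  ["mn"]
34. n0.depth = true  [C.sig == true]
35. n0.val = false  [C.sig == false]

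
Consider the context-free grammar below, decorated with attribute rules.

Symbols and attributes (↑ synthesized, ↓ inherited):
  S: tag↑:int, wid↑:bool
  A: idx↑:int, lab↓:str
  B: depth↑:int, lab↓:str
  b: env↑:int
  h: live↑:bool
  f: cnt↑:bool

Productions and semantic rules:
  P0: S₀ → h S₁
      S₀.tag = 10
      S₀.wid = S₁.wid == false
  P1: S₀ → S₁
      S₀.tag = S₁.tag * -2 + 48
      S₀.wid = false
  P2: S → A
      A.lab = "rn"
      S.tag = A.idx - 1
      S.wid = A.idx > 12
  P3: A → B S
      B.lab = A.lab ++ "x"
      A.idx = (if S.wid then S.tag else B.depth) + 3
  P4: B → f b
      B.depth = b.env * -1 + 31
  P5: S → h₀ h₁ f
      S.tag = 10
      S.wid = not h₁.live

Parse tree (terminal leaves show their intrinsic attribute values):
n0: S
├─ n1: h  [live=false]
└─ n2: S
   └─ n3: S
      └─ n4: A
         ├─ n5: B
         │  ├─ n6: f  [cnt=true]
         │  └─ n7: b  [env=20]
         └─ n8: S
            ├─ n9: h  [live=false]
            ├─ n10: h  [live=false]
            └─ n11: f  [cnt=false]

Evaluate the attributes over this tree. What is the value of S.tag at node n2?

1. n1.live = false  [terminal]
2. n4.lab = "rn"  ["rn"]
3. n5.lab = "rnx"  [A.lab ++ "x"]
4. n6.cnt = true  [terminal]
5. n7.env = 20  [terminal]
6. n5.depth = 11  [b.env * -1 + 31]
7. n9.live = false  [terminal]
8. n10.live = false  [terminal]
9. n11.cnt = false  [terminal]
10. n8.tag = 10  [10]
11. n8.wid = true  [not h₁.live]
12. n4.idx = 13  [(if S.wid then S.tag else B.depth) + 3]
13. n3.tag = 12  [A.idx - 1]
14. n3.wid = true  [A.idx > 12]
15. n2.tag = 24  [S₁.tag * -2 + 48]
16. n2.wid = false  [false]
17. n0.tag = 10  [10]
18. n0.wid = true  [S₁.wid == false]

24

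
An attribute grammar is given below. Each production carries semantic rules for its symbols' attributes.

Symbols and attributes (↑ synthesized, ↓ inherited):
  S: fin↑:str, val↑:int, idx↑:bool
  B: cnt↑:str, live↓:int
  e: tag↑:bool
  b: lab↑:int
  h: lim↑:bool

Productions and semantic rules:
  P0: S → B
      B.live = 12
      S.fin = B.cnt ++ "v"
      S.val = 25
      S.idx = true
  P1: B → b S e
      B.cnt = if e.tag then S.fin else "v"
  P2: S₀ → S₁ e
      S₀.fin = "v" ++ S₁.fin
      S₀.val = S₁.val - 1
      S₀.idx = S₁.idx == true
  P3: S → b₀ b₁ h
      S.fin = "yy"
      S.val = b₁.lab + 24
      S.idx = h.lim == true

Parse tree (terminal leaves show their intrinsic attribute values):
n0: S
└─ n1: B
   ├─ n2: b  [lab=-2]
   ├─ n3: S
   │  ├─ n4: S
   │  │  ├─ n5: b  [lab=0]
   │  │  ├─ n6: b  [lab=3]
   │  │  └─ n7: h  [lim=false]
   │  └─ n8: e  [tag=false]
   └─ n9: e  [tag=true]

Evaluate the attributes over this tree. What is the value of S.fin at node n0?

1. n1.live = 12  [12]
2. n2.lab = -2  [terminal]
3. n5.lab = 0  [terminal]
4. n6.lab = 3  [terminal]
5. n7.lim = false  [terminal]
6. n4.fin = "yy"  ["yy"]
7. n4.val = 27  [b₁.lab + 24]
8. n4.idx = false  [h.lim == true]
9. n8.tag = false  [terminal]
10. n3.fin = "vyy"  ["v" ++ S₁.fin]
11. n3.val = 26  [S₁.val - 1]
12. n3.idx = false  [S₁.idx == true]
13. n9.tag = true  [terminal]
14. n1.cnt = "vyy"  [if e.tag then S.fin else "v"]
15. n0.fin = "vyyv"  [B.cnt ++ "v"]
16. n0.val = 25  [25]
17. n0.idx = true  [true]

"vyyv"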